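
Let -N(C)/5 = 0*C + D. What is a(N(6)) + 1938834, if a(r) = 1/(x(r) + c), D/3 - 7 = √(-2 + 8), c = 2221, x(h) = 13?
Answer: 4331355157/2234 ≈ 1.9388e+6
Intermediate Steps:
D = 21 + 3*√6 (D = 21 + 3*√(-2 + 8) = 21 + 3*√6 ≈ 28.348)
N(C) = -105 - 15*√6 (N(C) = -5*(0*C + (21 + 3*√6)) = -5*(0 + (21 + 3*√6)) = -5*(21 + 3*√6) = -105 - 15*√6)
a(r) = 1/2234 (a(r) = 1/(13 + 2221) = 1/2234)
a(N(6)) + 1938834 = 1/2234 + 1938834 = 4331355157/2234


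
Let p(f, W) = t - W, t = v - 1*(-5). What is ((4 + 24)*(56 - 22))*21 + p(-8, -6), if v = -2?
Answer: 20001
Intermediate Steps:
t = 3 (t = -2 - 1*(-5) = -2 + 5 = 3)
p(f, W) = 3 - W
((4 + 24)*(56 - 22))*21 + p(-8, -6) = ((4 + 24)*(56 - 22))*21 + (3 - 1*(-6)) = (28*34)*21 + (3 + 6) = 952*21 + 9 = 19992 + 9 = 20001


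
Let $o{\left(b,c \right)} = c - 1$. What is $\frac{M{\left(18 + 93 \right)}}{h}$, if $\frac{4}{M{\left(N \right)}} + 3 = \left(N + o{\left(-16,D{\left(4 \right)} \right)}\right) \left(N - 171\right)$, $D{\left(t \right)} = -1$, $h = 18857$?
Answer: $- \frac{4}{123381351} \approx -3.242 \cdot 10^{-8}$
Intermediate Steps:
$o{\left(b,c \right)} = -1 + c$
$M{\left(N \right)} = \frac{4}{-3 + \left(-171 + N\right) \left(-2 + N\right)}$ ($M{\left(N \right)} = \frac{4}{-3 + \left(N - 2\right) \left(N - 171\right)} = \frac{4}{-3 + \left(N - 2\right) \left(-171 + N\right)} = \frac{4}{-3 + \left(-2 + N\right) \left(-171 + N\right)} = \frac{4}{-3 + \left(-171 + N\right) \left(-2 + N\right)}$)
$\frac{M{\left(18 + 93 \right)}}{h} = \frac{4 \frac{1}{339 + \left(18 + 93\right)^{2} - 173 \left(18 + 93\right)}}{18857} = \frac{4}{339 + 111^{2} - 19203} \cdot \frac{1}{18857} = \frac{4}{339 + 12321 - 19203} \cdot \frac{1}{18857} = \frac{4}{-6543} \cdot \frac{1}{18857} = 4 \left(- \frac{1}{6543}\right) \frac{1}{18857} = \left(- \frac{4}{6543}\right) \frac{1}{18857} = - \frac{4}{123381351}$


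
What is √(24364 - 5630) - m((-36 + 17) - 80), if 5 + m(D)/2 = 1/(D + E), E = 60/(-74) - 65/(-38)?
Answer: 1382102/137929 + √18734 ≈ 146.89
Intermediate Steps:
E = 1265/1406 (E = 60*(-1/74) - 65*(-1/38) = -30/37 + 65/38 = 1265/1406 ≈ 0.89972)
m(D) = -10 + 2/(1265/1406 + D) (m(D) = -10 + 2/(D + 1265/1406) = -10 + 2/(1265/1406 + D))
√(24364 - 5630) - m((-36 + 17) - 80) = √(24364 - 5630) - 2*(-4919 - 7030*((-36 + 17) - 80))/(1265 + 1406*((-36 + 17) - 80)) = √18734 - 2*(-4919 - 7030*(-19 - 80))/(1265 + 1406*(-19 - 80)) = √18734 - 2*(-4919 - 7030*(-99))/(1265 + 1406*(-99)) = √18734 - 2*(-4919 + 695970)/(1265 - 139194) = √18734 - 2*691051/(-137929) = √18734 - 2*(-1)*691051/137929 = √18734 - 1*(-1382102/137929) = √18734 + 1382102/137929 = 1382102/137929 + √18734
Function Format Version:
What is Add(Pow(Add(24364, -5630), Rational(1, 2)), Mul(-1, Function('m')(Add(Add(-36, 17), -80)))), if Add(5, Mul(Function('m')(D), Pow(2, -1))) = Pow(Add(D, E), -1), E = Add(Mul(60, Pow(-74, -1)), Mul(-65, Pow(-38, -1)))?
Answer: Add(Rational(1382102, 137929), Pow(18734, Rational(1, 2))) ≈ 146.89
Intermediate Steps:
E = Rational(1265, 1406) (E = Add(Mul(60, Rational(-1, 74)), Mul(-65, Rational(-1, 38))) = Add(Rational(-30, 37), Rational(65, 38)) = Rational(1265, 1406) ≈ 0.89972)
Function('m')(D) = Add(-10, Mul(2, Pow(Add(Rational(1265, 1406), D), -1))) (Function('m')(D) = Add(-10, Mul(2, Pow(Add(D, Rational(1265, 1406)), -1))) = Add(-10, Mul(2, Pow(Add(Rational(1265, 1406), D), -1))))
Add(Pow(Add(24364, -5630), Rational(1, 2)), Mul(-1, Function('m')(Add(Add(-36, 17), -80)))) = Add(Pow(Add(24364, -5630), Rational(1, 2)), Mul(-1, Mul(2, Pow(Add(1265, Mul(1406, Add(Add(-36, 17), -80))), -1), Add(-4919, Mul(-7030, Add(Add(-36, 17), -80)))))) = Add(Pow(18734, Rational(1, 2)), Mul(-1, Mul(2, Pow(Add(1265, Mul(1406, Add(-19, -80))), -1), Add(-4919, Mul(-7030, Add(-19, -80)))))) = Add(Pow(18734, Rational(1, 2)), Mul(-1, Mul(2, Pow(Add(1265, Mul(1406, -99)), -1), Add(-4919, Mul(-7030, -99))))) = Add(Pow(18734, Rational(1, 2)), Mul(-1, Mul(2, Pow(Add(1265, -139194), -1), Add(-4919, 695970)))) = Add(Pow(18734, Rational(1, 2)), Mul(-1, Mul(2, Pow(-137929, -1), 691051))) = Add(Pow(18734, Rational(1, 2)), Mul(-1, Mul(2, Rational(-1, 137929), 691051))) = Add(Pow(18734, Rational(1, 2)), Mul(-1, Rational(-1382102, 137929))) = Add(Pow(18734, Rational(1, 2)), Rational(1382102, 137929)) = Add(Rational(1382102, 137929), Pow(18734, Rational(1, 2)))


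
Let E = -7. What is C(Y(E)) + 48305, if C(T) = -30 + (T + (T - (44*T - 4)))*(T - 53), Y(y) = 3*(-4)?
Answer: 15255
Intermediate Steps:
Y(y) = -12
C(T) = -30 + (-53 + T)*(4 - 42*T) (C(T) = -30 + (T + (T - (-4 + 44*T)))*(-53 + T) = -30 + (T + (T + (4 - 44*T)))*(-53 + T) = -30 + (T + (4 - 43*T))*(-53 + T) = -30 + (4 - 42*T)*(-53 + T) = -30 + (-53 + T)*(4 - 42*T))
C(Y(E)) + 48305 = (-242 - 42*(-12)**2 + 2230*(-12)) + 48305 = (-242 - 42*144 - 26760) + 48305 = (-242 - 6048 - 26760) + 48305 = -33050 + 48305 = 15255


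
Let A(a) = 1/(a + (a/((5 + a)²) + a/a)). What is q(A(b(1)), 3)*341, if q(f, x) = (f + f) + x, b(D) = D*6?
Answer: 955141/853 ≈ 1119.7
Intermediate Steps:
b(D) = 6*D
A(a) = 1/(1 + a + a/(5 + a)²) (A(a) = 1/(a + (a/(5 + a)² + 1)) = 1/(a + (1 + a/(5 + a)²)) = 1/(1 + a + a/(5 + a)²))
q(f, x) = x + 2*f (q(f, x) = 2*f + x = x + 2*f)
q(A(b(1)), 3)*341 = (3 + 2*((5 + 6*1)²/(6*1 + (5 + 6*1)² + (6*1)*(5 + 6*1)²)))*341 = (3 + 2*((5 + 6)²/(6 + (5 + 6)² + 6*(5 + 6)²)))*341 = (3 + 2*(11²/(6 + 11² + 6*11²)))*341 = (3 + 2*(121/(6 + 121 + 6*121)))*341 = (3 + 2*(121/(6 + 121 + 726)))*341 = (3 + 2*(121/853))*341 = (3 + 242/853)*341 = (2801/853)*341 = 955141/853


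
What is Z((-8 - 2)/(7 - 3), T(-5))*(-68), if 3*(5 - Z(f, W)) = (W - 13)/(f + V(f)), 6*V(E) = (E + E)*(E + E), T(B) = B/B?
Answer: -2516/5 ≈ -503.20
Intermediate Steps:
T(B) = 1
V(E) = 2*E**2/3 (V(E) = ((E + E)*(E + E))/6 = ((2*E)*(2*E))/6 = (4*E**2)/6 = 2*E**2/3)
Z(f, W) = 5 - (-13 + W)/(3*(f + 2*f**2/3)) (Z(f, W) = 5 - (W - 13)/(3*(f + 2*f**2/3)) = 5 - (-13 + W)/(3*(f + 2*f**2/3)))
Z((-8 - 2)/(7 - 3), T(-5))*(-68) = ((13 - 1*1 + 10*((-8 - 2)/(7 - 3))**2 + 15*((-8 - 2)/(7 - 3)))/((((-8 - 2)/(7 - 3)))*(3 + 2*((-8 - 2)/(7 - 3)))))*(-68) = ((13 - 1 + 10*(-10/4)**2 + 15*(-10/4))/(((-10/4))*(3 + 2*(-10/4))))*(-68) = ((13 - 1 + 10*(-10*1/4)**2 + 15*(-10*1/4))/(((-10*1/4))*(3 + 2*(-10*1/4))))*(-68) = ((13 - 1 + 10*(-5/2)**2 + 15*(-5/2))/((-5/2)*(3 + 2*(-5/2))))*(-68) = -2*(13 - 1 + 10*(25/4) - 75/2)/(5*(3 - 5))*(-68) = -2/5*(13 - 1 + 125/2 - 75/2)/(-2)*(-68) = -2/5*(-1/2)*37*(-68) = (37/5)*(-68) = -2516/5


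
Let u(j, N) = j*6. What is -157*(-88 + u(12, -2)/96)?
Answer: 54793/4 ≈ 13698.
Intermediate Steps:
u(j, N) = 6*j
-157*(-88 + u(12, -2)/96) = -157*(-88 + (6*12)/96) = -157*(-88 + 72*(1/96)) = -157*(-88 + 3/4) = -157*(-349/4) = 54793/4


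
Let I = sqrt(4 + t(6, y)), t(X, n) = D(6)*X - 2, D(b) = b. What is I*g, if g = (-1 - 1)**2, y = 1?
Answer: 4*sqrt(38) ≈ 24.658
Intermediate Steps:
t(X, n) = -2 + 6*X (t(X, n) = 6*X - 2 = -2 + 6*X)
I = sqrt(38) (I = sqrt(4 + (-2 + 6*6)) = sqrt(4 + (-2 + 36)) = sqrt(4 + 34) = sqrt(38) ≈ 6.1644)
g = 4 (g = (-2)**2 = 4)
I*g = sqrt(38)*4 = 4*sqrt(38)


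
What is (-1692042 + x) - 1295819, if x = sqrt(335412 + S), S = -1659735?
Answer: -2987861 + 21*I*sqrt(3003) ≈ -2.9879e+6 + 1150.8*I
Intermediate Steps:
x = 21*I*sqrt(3003) (x = sqrt(335412 - 1659735) = sqrt(-1324323) = 21*I*sqrt(3003) ≈ 1150.8*I)
(-1692042 + x) - 1295819 = (-1692042 + 21*I*sqrt(3003)) - 1295819 = -2987861 + 21*I*sqrt(3003)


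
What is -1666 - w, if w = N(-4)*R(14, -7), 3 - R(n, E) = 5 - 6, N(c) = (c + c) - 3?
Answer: -1622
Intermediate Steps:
N(c) = -3 + 2*c (N(c) = 2*c - 3 = -3 + 2*c)
R(n, E) = 4 (R(n, E) = 3 - (5 - 6) = 3 - 1*(-1) = 3 + 1 = 4)
w = -44 (w = (-3 + 2*(-4))*4 = (-3 - 8)*4 = -11*4 = -44)
-1666 - w = -1666 - 1*(-44) = -1666 + 44 = -1622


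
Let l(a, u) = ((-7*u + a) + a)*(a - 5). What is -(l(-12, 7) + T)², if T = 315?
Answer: -2421136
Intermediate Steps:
l(a, u) = (-5 + a)*(-7*u + 2*a) (l(a, u) = ((a - 7*u) + a)*(-5 + a) = (-7*u + 2*a)*(-5 + a) = (-5 + a)*(-7*u + 2*a))
-(l(-12, 7) + T)² = -((-10*(-12) + 2*(-12)² + 35*7 - 7*(-12)*7) + 315)² = -((120 + 2*144 + 245 + 588) + 315)² = -((120 + 288 + 245 + 588) + 315)² = -(1241 + 315)² = -1*1556² = -1*2421136 = -2421136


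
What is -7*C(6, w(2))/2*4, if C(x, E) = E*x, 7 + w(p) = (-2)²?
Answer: 252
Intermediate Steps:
w(p) = -3 (w(p) = -7 + (-2)² = -7 + 4 = -3)
-7*C(6, w(2))/2*4 = -7*(-3*6)/2*4 = -(-126)/2*4 = -7*(-9)*4 = 63*4 = 252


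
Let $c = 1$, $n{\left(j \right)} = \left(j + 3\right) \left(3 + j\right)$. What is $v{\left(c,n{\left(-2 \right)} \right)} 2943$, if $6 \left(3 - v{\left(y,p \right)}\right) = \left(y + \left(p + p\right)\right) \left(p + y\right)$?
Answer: $5886$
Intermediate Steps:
$n{\left(j \right)} = \left(3 + j\right)^{2}$ ($n{\left(j \right)} = \left(3 + j\right) \left(3 + j\right) = \left(3 + j\right)^{2}$)
$v{\left(y,p \right)} = 3 - \frac{\left(p + y\right) \left(y + 2 p\right)}{6}$ ($v{\left(y,p \right)} = 3 - \frac{\left(y + \left(p + p\right)\right) \left(p + y\right)}{6} = 3 - \frac{\left(y + 2 p\right) \left(p + y\right)}{6} = 3 - \frac{\left(p + y\right) \left(y + 2 p\right)}{6}$)
$v{\left(c,n{\left(-2 \right)} \right)} 2943 = \left(3 - \frac{\left(\left(3 - 2\right)^{2}\right)^{2}}{3} - \frac{1^{2}}{6} - \frac{1}{2} \left(3 - 2\right)^{2} \cdot 1\right) 2943 = \left(3 - \frac{\left(1^{2}\right)^{2}}{3} - \frac{1}{6} - \frac{1}{2} \cdot 1^{2} \cdot 1\right) 2943 = \left(3 - \frac{1^{2}}{3} - \frac{1}{6} - \frac{1}{2} \cdot 1\right) 2943 = \left(3 - \frac{1}{3} - \frac{1}{6} - \frac{1}{2}\right) 2943 = 2 \cdot 2943 = 5886$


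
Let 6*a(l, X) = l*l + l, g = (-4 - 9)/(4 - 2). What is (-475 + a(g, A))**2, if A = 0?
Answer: 126720049/576 ≈ 2.2000e+5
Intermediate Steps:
g = -13/2 ≈ -6.5000
a(l, X) = l/6 + l**2/6 (a(l, X) = (l*l + l)/6 = (l**2 + l)/6 = (l + l**2)/6 = l/6 + l**2/6)
(-475 + a(g, A))**2 = (-475 + (1/6)*(-13/2)*(1 - 13/2))**2 = (-475 + (1/6)*(-13/2)*(-11/2))**2 = (-475 + 143/24)**2 = (-11257/24)**2 = 126720049/576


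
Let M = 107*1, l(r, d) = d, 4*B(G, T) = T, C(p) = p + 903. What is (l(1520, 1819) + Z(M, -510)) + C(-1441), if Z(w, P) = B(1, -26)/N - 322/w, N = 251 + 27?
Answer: 76028829/59492 ≈ 1278.0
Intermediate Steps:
C(p) = 903 + p
B(G, T) = T/4
N = 278
M = 107
Z(w, P) = -13/556 - 322/w (Z(w, P) = ((¼)*(-26))/278 - 322/w = -13/2*1/278 - 322/w = -13/556 - 322/w)
(l(1520, 1819) + Z(M, -510)) + C(-1441) = (1819 + (-13/556 - 322/107)) + (903 - 1441) = (1819 + (-13/556 - 322*1/107)) - 538 = (1819 + (-13/556 - 322/107)) - 538 = (1819 - 180423/59492) - 538 = 108035525/59492 - 538 = 76028829/59492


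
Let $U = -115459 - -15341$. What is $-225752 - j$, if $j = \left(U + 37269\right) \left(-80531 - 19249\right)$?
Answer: $-6271298972$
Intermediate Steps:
$U = -100118$ ($U = -115459 + 15341 = -100118$)
$j = 6271073220$ ($j = \left(-100118 + 37269\right) \left(-80531 - 19249\right) = \left(-62849\right) \left(-99780\right) = 6271073220$)
$-225752 - j = -225752 - 6271073220 = -6271298972$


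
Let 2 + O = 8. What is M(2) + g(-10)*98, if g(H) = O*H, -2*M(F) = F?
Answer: -5881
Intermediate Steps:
O = 6 (O = -2 + 8 = 6)
M(F) = -F/2
g(H) = 6*H
M(2) + g(-10)*98 = -½*2 + (6*(-10))*98 = -1 - 60*98 = -1 - 5880 = -5881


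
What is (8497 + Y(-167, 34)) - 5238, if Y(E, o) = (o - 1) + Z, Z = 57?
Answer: 3349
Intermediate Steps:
Y(E, o) = 56 + o (Y(E, o) = (o - 1) + 57 = (-1 + o) + 57 = 56 + o)
(8497 + Y(-167, 34)) - 5238 = (8497 + (56 + 34)) - 5238 = (8497 + 90) - 5238 = 8587 - 5238 = 3349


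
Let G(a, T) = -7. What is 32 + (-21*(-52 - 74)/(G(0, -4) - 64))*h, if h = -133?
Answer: 354190/71 ≈ 4988.6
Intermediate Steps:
32 + (-21*(-52 - 74)/(G(0, -4) - 64))*h = 32 - 21*(-52 - 74)/(-7 - 64)*(-133) = 32 - 21/((-71/(-126)))*(-133) = 32 - 21/((-71*(-1/126)))*(-133) = 32 - 21/71/126*(-133) = 32 - 21*126/71*(-133) = 32 - 2646/71*(-133) = 32 + 351918/71 = 354190/71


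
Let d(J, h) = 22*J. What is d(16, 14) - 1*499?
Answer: -147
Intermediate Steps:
d(16, 14) - 1*499 = 22*16 - 1*499 = 352 - 499 = -147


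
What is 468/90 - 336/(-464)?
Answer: 859/145 ≈ 5.9241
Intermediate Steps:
468/90 - 336/(-464) = 468*(1/90) - 336*(-1/464) = 26/5 + 21/29 = 859/145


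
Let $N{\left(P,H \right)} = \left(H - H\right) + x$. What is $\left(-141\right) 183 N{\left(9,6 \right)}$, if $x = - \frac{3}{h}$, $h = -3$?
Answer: $-25803$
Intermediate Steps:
$x = 1$ ($x = - \frac{3}{-3} = \left(-3\right) \left(- \frac{1}{3}\right) = 1$)
$N{\left(P,H \right)} = 1$ ($N{\left(P,H \right)} = \left(H - H\right) + 1 = 0 + 1 = 1$)
$\left(-141\right) 183 N{\left(9,6 \right)} = \left(-141\right) 183 \cdot 1 = \left(-25803\right) 1 = -25803$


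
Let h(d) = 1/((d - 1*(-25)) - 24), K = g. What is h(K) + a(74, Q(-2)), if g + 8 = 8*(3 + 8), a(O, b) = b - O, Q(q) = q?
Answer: -6155/81 ≈ -75.988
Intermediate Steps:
g = 80 (g = -8 + 8*(3 + 8) = -8 + 8*11 = -8 + 88 = 80)
K = 80
h(d) = 1/(1 + d) (h(d) = 1/((d + 25) - 24) = 1/((25 + d) - 24) = 1/(1 + d))
h(K) + a(74, Q(-2)) = 1/(1 + 80) + (-2 - 1*74) = 1/81 + (-2 - 74) = 1/81 - 76 = -6155/81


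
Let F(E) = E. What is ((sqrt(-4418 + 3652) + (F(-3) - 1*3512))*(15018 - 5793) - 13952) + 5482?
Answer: -32434345 + 9225*I*sqrt(766) ≈ -3.2434e+7 + 2.5532e+5*I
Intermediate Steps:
((sqrt(-4418 + 3652) + (F(-3) - 1*3512))*(15018 - 5793) - 13952) + 5482 = ((sqrt(-4418 + 3652) + (-3 - 1*3512))*(15018 - 5793) - 13952) + 5482 = ((sqrt(-766) + (-3 - 3512))*9225 - 13952) + 5482 = ((I*sqrt(766) - 3515)*9225 - 13952) + 5482 = ((-3515 + I*sqrt(766))*9225 - 13952) + 5482 = ((-32425875 + 9225*I*sqrt(766)) - 13952) + 5482 = (-32439827 + 9225*I*sqrt(766)) + 5482 = -32434345 + 9225*I*sqrt(766)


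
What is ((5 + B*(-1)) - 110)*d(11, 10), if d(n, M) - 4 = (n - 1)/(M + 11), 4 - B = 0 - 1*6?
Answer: -10810/21 ≈ -514.76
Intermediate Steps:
B = 10 (B = 4 - (0 - 1*6) = 4 - (0 - 6) = 4 - 1*(-6) = 4 + 6 = 10)
d(n, M) = 4 + (-1 + n)/(11 + M) (d(n, M) = 4 + (n - 1)/(M + 11) = 4 + (-1 + n)/(11 + M))
((5 + B*(-1)) - 110)*d(11, 10) = ((5 + 10*(-1)) - 110)*((43 + 11 + 4*10)/(11 + 10)) = ((5 - 10) - 110)*((43 + 11 + 40)/21) = (-5 - 110)*((1/21)*94) = -115*94/21 = -10810/21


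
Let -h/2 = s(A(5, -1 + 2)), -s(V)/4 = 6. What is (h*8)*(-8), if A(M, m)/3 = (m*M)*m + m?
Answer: -3072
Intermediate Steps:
A(M, m) = 3*m + 3*M*m**2 (A(M, m) = 3*((m*M)*m + m) = 3*((M*m)*m + m) = 3*(M*m**2 + m) = 3*(m + M*m**2) = 3*m + 3*M*m**2)
s(V) = -24 (s(V) = -4*6 = -24)
h = 48 (h = -2*(-24) = 48)
(h*8)*(-8) = (48*8)*(-8) = 384*(-8) = -3072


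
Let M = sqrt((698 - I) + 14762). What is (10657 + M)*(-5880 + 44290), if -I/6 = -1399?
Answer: 409335370 + 38410*sqrt(7066) ≈ 4.1256e+8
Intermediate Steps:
I = 8394 (I = -6*(-1399) = 8394)
M = sqrt(7066) (M = sqrt((698 - 1*8394) + 14762) = sqrt((698 - 8394) + 14762) = sqrt(-7696 + 14762) = sqrt(7066) ≈ 84.059)
(10657 + M)*(-5880 + 44290) = (10657 + sqrt(7066))*(-5880 + 44290) = (10657 + sqrt(7066))*38410 = 409335370 + 38410*sqrt(7066)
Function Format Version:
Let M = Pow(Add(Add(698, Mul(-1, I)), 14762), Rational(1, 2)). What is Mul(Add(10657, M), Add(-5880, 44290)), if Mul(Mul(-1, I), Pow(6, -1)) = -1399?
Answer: Add(409335370, Mul(38410, Pow(7066, Rational(1, 2)))) ≈ 4.1256e+8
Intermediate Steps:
I = 8394 (I = Mul(-6, -1399) = 8394)
M = Pow(7066, Rational(1, 2)) (M = Pow(Add(Add(698, Mul(-1, 8394)), 14762), Rational(1, 2)) = Pow(Add(Add(698, -8394), 14762), Rational(1, 2)) = Pow(Add(-7696, 14762), Rational(1, 2)) = Pow(7066, Rational(1, 2)) ≈ 84.059)
Mul(Add(10657, M), Add(-5880, 44290)) = Mul(Add(10657, Pow(7066, Rational(1, 2))), Add(-5880, 44290)) = Mul(Add(10657, Pow(7066, Rational(1, 2))), 38410) = Add(409335370, Mul(38410, Pow(7066, Rational(1, 2))))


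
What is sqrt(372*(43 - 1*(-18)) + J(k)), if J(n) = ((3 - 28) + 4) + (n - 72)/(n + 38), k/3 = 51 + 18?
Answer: 3*sqrt(123434)/7 ≈ 150.57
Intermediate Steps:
k = 207 (k = 3*(51 + 18) = 3*69 = 207)
J(n) = -21 + (-72 + n)/(38 + n) (J(n) = (-25 + 4) + (-72 + n)/(38 + n) = -21 + (-72 + n)/(38 + n))
sqrt(372*(43 - 1*(-18)) + J(k)) = sqrt(372*(43 - 1*(-18)) + 10*(-87 - 2*207)/(38 + 207)) = sqrt(372*(43 + 18) + 10*(-87 - 414)/245) = sqrt(372*61 + 10*(1/245)*(-501)) = sqrt(22692 - 1002/49) = sqrt(1110906/49) = 3*sqrt(123434)/7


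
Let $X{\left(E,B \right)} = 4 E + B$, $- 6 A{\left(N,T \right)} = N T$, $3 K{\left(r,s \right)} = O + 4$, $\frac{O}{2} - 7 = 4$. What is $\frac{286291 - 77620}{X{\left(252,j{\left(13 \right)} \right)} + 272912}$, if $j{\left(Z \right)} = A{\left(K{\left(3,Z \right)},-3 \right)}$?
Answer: $\frac{626013}{821773} \approx 0.76178$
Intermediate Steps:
$O = 22$ ($O = 14 + 2 \cdot 4 = 14 + 8 = 22$)
$K{\left(r,s \right)} = \frac{26}{3}$ ($K{\left(r,s \right)} = \frac{22 + 4}{3} = \frac{1}{3} \cdot 26 = \frac{26}{3}$)
$A{\left(N,T \right)} = - \frac{N T}{6}$
$j{\left(Z \right)} = \frac{13}{3}$ ($j{\left(Z \right)} = \left(- \frac{1}{6}\right) \frac{26}{3} \left(-3\right) = \frac{13}{3}$)
$X{\left(E,B \right)} = B + 4 E$
$\frac{286291 - 77620}{X{\left(252,j{\left(13 \right)} \right)} + 272912} = \frac{286291 - 77620}{\left(\frac{13}{3} + 4 \cdot 252\right) + 272912} = \frac{208671}{\left(\frac{13}{3} + 1008\right) + 272912} = \frac{208671}{\frac{3037}{3} + 272912} = \frac{208671}{\frac{821773}{3}} = 208671 \cdot \frac{3}{821773} = \frac{626013}{821773}$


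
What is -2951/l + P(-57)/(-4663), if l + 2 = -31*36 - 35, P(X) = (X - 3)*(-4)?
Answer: 13483793/5376439 ≈ 2.5079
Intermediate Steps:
P(X) = 12 - 4*X (P(X) = (-3 + X)*(-4) = 12 - 4*X)
l = -1153 (l = -2 + (-31*36 - 35) = -2 + (-1116 - 35) = -2 - 1151 = -1153)
-2951/l + P(-57)/(-4663) = -2951/(-1153) + (12 - 4*(-57))/(-4663) = -2951*(-1/1153) + (12 + 228)*(-1/4663) = 2951/1153 + 240*(-1/4663) = 2951/1153 - 240/4663 = 13483793/5376439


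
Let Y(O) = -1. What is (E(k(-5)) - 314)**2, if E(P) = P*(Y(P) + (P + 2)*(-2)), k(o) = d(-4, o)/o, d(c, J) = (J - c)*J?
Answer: 96721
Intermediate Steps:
d(c, J) = J*(J - c)
k(o) = 4 + o (k(o) = (o*(o - 1*(-4)))/o = (o*(o + 4))/o = (o*(4 + o))/o = 4 + o)
E(P) = P*(-5 - 2*P) (E(P) = P*(-1 + (P + 2)*(-2)) = P*(-1 + (2 + P)*(-2)) = P*(-1 + (-4 - 2*P)) = P*(-5 - 2*P))
(E(k(-5)) - 314)**2 = (-(4 - 5)*(5 + 2*(4 - 5)) - 314)**2 = (-1*(-1)*(5 + 2*(-1)) - 314)**2 = (-1*(-1)*(5 - 2) - 314)**2 = (-1*(-1)*3 - 314)**2 = (3 - 314)**2 = (-311)**2 = 96721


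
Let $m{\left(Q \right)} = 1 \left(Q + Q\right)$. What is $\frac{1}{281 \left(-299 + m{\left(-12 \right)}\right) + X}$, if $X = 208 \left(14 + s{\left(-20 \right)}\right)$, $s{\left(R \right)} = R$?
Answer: $- \frac{1}{92011} \approx -1.0868 \cdot 10^{-5}$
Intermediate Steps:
$m{\left(Q \right)} = 2 Q$ ($m{\left(Q \right)} = 1 \cdot 2 Q = 2 Q$)
$X = -1248$ ($X = 208 \left(14 - 20\right) = 208 \left(-6\right) = -1248$)
$\frac{1}{281 \left(-299 + m{\left(-12 \right)}\right) + X} = \frac{1}{281 \left(-299 + 2 \left(-12\right)\right) - 1248} = \frac{1}{281 \left(-299 - 24\right) - 1248} = \frac{1}{281 \left(-323\right) - 1248} = \frac{1}{-90763 - 1248} = \frac{1}{-92011} = - \frac{1}{92011}$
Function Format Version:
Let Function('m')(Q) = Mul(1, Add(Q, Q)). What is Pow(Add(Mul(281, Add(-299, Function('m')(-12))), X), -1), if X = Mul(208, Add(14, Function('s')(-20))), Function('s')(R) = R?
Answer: Rational(-1, 92011) ≈ -1.0868e-5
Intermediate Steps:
Function('m')(Q) = Mul(2, Q) (Function('m')(Q) = Mul(1, Mul(2, Q)) = Mul(2, Q))
X = -1248 (X = Mul(208, Add(14, -20)) = Mul(208, -6) = -1248)
Pow(Add(Mul(281, Add(-299, Function('m')(-12))), X), -1) = Pow(Add(Mul(281, Add(-299, Mul(2, -12))), -1248), -1) = Pow(Add(Mul(281, Add(-299, -24)), -1248), -1) = Pow(Add(Mul(281, -323), -1248), -1) = Pow(Add(-90763, -1248), -1) = Pow(-92011, -1) = Rational(-1, 92011)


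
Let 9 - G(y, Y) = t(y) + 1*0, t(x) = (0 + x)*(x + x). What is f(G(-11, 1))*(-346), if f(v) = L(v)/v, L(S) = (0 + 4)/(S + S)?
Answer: -692/54289 ≈ -0.012747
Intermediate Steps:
t(x) = 2*x² (t(x) = x*(2*x) = 2*x²)
G(y, Y) = 9 - 2*y² (G(y, Y) = 9 - (2*y² + 1*0) = 9 - (2*y² + 0) = 9 - 2*y²)
L(S) = 2/S (L(S) = 4/((2*S)) = 4*(1/(2*S)) = 2/S)
f(v) = 2/v² (f(v) = (2/v)/v = 2/v²)
f(G(-11, 1))*(-346) = (2/(9 - 2*(-11)²)²)*(-346) = (2/(9 - 2*121)²)*(-346) = (2/(9 - 242)²)*(-346) = (2/(-233)²)*(-346) = (2*(1/54289))*(-346) = (2/54289)*(-346) = -692/54289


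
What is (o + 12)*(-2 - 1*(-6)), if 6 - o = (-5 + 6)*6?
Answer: 48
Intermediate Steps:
o = 0 (o = 6 - (-5 + 6)*6 = 6 - 6 = 0)
(o + 12)*(-2 - 1*(-6)) = (0 + 12)*(-2 - 1*(-6)) = 12*(-2 + 6) = 12*4 = 48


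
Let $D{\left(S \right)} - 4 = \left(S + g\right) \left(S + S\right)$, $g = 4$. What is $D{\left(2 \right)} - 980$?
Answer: $-952$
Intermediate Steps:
$D{\left(S \right)} = 4 + 2 S \left(4 + S\right)$ ($D{\left(S \right)} = 4 + \left(S + 4\right) \left(S + S\right) = 4 + \left(4 + S\right) 2 S = 4 + 2 S \left(4 + S\right)$)
$D{\left(2 \right)} - 980 = \left(4 + 2 \cdot 2^{2} + 8 \cdot 2\right) - 980 = \left(4 + 2 \cdot 4 + 16\right) - 980 = \left(4 + 8 + 16\right) - 980 = 28 - 980 = -952$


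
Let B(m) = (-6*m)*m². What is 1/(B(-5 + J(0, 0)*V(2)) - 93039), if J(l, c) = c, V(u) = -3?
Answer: -1/92289 ≈ -1.0836e-5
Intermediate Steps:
B(m) = -6*m³
1/(B(-5 + J(0, 0)*V(2)) - 93039) = 1/(-6*(-5 + 0*(-3))³ - 93039) = 1/(-6*(-5 + 0)³ - 93039) = 1/(-6*(-5)³ - 93039) = 1/(-6*(-125) - 93039) = 1/(750 - 93039) = 1/(-92289) = -1/92289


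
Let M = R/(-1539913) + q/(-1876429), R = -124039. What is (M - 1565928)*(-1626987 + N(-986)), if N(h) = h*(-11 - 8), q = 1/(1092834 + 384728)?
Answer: 10752270276043906928000931170639/4269470675594729474 ≈ 2.5184e+12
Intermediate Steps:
q = 1/1477562 ≈ 6.7679e-7
M = 343903112141869909/4269470675594729474 (M = -124039/(-1539913) + (1/1477562)/(-1876429) = -124039*(-1/1539913) + (1/1477562)*(-1/1876429) = 124039/1539913 - 1/2772540186098 = 343903112141869909/4269470675594729474 ≈ 0.080549)
N(h) = -19*h (N(h) = h*(-19) = -19*h)
(M - 1565928)*(-1626987 + N(-986)) = (343903112141869909/4269470675594729474 - 1565928)*(-1626987 - 19*(-986)) = -6685683332189591393891963*(-1626987 + 18734)/4269470675594729474 = -6685683332189591393891963/4269470675594729474*(-1608253) = 10752270276043906928000931170639/4269470675594729474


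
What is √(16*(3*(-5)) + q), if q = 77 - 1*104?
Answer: I*√267 ≈ 16.34*I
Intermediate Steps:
q = -27 (q = 77 - 104 = -27)
√(16*(3*(-5)) + q) = √(16*(3*(-5)) - 27) = √(16*(-15) - 27) = √(-240 - 27) = √(-267) = I*√267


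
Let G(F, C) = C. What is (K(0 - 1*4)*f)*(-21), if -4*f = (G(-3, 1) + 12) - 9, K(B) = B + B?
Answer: -168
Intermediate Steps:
K(B) = 2*B
f = -1 (f = -((1 + 12) - 9)/4 = -(13 - 9)/4 = -1/4*4 = -1)
(K(0 - 1*4)*f)*(-21) = ((2*(0 - 1*4))*(-1))*(-21) = ((2*(0 - 4))*(-1))*(-21) = ((2*(-4))*(-1))*(-21) = -8*(-1)*(-21) = 8*(-21) = -168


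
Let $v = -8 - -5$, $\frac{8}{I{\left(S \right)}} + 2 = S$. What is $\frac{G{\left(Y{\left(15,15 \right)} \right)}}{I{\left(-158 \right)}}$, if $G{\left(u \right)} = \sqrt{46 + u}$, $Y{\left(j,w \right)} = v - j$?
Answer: $- 40 \sqrt{7} \approx -105.83$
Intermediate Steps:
$I{\left(S \right)} = \frac{8}{-2 + S}$
$v = -3$ ($v = -8 + 5 = -3$)
$Y{\left(j,w \right)} = -3 - j$
$\frac{G{\left(Y{\left(15,15 \right)} \right)}}{I{\left(-158 \right)}} = \frac{\sqrt{46 - 18}}{8 \frac{1}{-2 - 158}} = \frac{\sqrt{46 - 18}}{8 \frac{1}{-160}} = \frac{\sqrt{46 - 18}}{8 \left(- \frac{1}{160}\right)} = \frac{\sqrt{28}}{- \frac{1}{20}} = 2 \sqrt{7} \left(-20\right) = - 40 \sqrt{7}$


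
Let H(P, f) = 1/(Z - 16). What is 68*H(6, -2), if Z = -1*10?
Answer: -34/13 ≈ -2.6154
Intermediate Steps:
Z = -10
H(P, f) = -1/26 (H(P, f) = 1/(-10 - 16) = 1/(-26) = -1/26)
68*H(6, -2) = 68*(-1/26) = -34/13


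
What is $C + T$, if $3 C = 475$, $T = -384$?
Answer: $- \frac{677}{3} \approx -225.67$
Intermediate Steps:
$C = \frac{475}{3}$ ($C = \frac{1}{3} \cdot 475 = \frac{475}{3} \approx 158.33$)
$C + T = \frac{475}{3} - 384 = - \frac{677}{3}$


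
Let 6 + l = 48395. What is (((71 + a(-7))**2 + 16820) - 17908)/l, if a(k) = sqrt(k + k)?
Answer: 3939/48389 + 142*I*sqrt(14)/48389 ≈ 0.081403 + 0.01098*I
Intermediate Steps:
l = 48389 (l = -6 + 48395 = 48389)
a(k) = sqrt(2)*sqrt(k) (a(k) = sqrt(2*k) = sqrt(2)*sqrt(k))
(((71 + a(-7))**2 + 16820) - 17908)/l = (((71 + sqrt(2)*sqrt(-7))**2 + 16820) - 17908)/48389 = (((71 + sqrt(2)*(I*sqrt(7)))**2 + 16820) - 17908)*(1/48389) = (((71 + I*sqrt(14))**2 + 16820) - 17908)*(1/48389) = ((16820 + (71 + I*sqrt(14))**2) - 17908)*(1/48389) = (-1088 + (71 + I*sqrt(14))**2)*(1/48389) = -1088/48389 + (71 + I*sqrt(14))**2/48389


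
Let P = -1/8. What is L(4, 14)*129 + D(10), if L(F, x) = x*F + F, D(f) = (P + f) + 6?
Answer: 62047/8 ≈ 7755.9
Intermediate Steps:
P = -1/8 (P = -1*1/8 = -1/8 ≈ -0.12500)
D(f) = 47/8 + f (D(f) = (-1/8 + f) + 6 = 47/8 + f)
L(F, x) = F + F*x (L(F, x) = F*x + F = F + F*x)
L(4, 14)*129 + D(10) = (4*(1 + 14))*129 + (47/8 + 10) = (4*15)*129 + 127/8 = 60*129 + 127/8 = 7740 + 127/8 = 62047/8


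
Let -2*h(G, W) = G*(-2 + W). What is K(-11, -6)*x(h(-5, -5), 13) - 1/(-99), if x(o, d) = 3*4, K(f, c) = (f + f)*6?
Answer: -156815/99 ≈ -1584.0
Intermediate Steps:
K(f, c) = 12*f (K(f, c) = (2*f)*6 = 12*f)
h(G, W) = -G*(-2 + W)/2
x(o, d) = 12
K(-11, -6)*x(h(-5, -5), 13) - 1/(-99) = (12*(-11))*12 - 1/(-99) = -132*12 - 1*(-1/99) = -1584 + 1/99 = -156815/99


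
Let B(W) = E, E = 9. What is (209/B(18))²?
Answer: 43681/81 ≈ 539.27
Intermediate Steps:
B(W) = 9
(209/B(18))² = (209/9)² = 43681/81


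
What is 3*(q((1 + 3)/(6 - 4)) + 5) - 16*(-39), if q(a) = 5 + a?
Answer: 660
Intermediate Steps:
3*(q((1 + 3)/(6 - 4)) + 5) - 16*(-39) = 3*((5 + (1 + 3)/(6 - 4)) + 5) - 16*(-39) = 3*((5 + 4/2) + 5) + 624 = 3*((5 + 4*(½)) + 5) + 624 = 3*((5 + 2) + 5) + 624 = 3*(7 + 5) + 624 = 3*12 + 624 = 36 + 624 = 660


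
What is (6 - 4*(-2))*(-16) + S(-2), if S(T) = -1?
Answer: -225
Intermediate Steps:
(6 - 4*(-2))*(-16) + S(-2) = (6 - 4*(-2))*(-16) - 1 = (6 + 8)*(-16) - 1 = 14*(-16) - 1 = -224 - 1 = -225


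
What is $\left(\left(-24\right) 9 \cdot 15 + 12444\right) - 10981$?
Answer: $-1777$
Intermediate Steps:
$\left(\left(-24\right) 9 \cdot 15 + 12444\right) - 10981 = \left(\left(-216\right) 15 + 12444\right) - 10981 = \left(-3240 + 12444\right) - 10981 = 9204 - 10981 = -1777$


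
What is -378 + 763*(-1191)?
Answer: -909111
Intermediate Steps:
-378 + 763*(-1191) = -378 - 908733 = -909111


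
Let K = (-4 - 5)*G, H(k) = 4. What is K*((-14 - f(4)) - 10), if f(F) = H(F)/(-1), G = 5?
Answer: 900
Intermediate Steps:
K = -45 (K = (-4 - 5)*5 = -9*5 = -45)
f(F) = -4 (f(F) = 4/(-1) = 4*(-1) = -4)
K*((-14 - f(4)) - 10) = -45*((-14 - 1*(-4)) - 10) = -45*((-14 + 4) - 10) = -45*(-10 - 10) = -45*(-20) = 900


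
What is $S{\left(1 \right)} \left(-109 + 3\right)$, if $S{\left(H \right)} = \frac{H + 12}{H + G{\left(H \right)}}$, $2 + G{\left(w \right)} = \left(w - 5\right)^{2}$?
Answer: $- \frac{1378}{15} \approx -91.867$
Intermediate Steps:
$G{\left(w \right)} = -2 + \left(-5 + w\right)^{2}$ ($G{\left(w \right)} = -2 + \left(w - 5\right)^{2} = -2 + \left(-5 + w\right)^{2}$)
$S{\left(H \right)} = \frac{12 + H}{-2 + H + \left(-5 + H\right)^{2}}$ ($S{\left(H \right)} = \frac{H + 12}{H + \left(-2 + \left(-5 + H\right)^{2}\right)} = \frac{12 + H}{-2 + H + \left(-5 + H\right)^{2}}$)
$S{\left(1 \right)} \left(-109 + 3\right) = \frac{12 + 1}{-2 + 1 + \left(-5 + 1\right)^{2}} \left(-109 + 3\right) = \frac{1}{-2 + 1 + \left(-4\right)^{2}} \cdot 13 \left(-106\right) = \frac{1}{-2 + 1 + 16} \cdot 13 \left(-106\right) = \frac{1}{15} \cdot 13 \left(-106\right) = \frac{13}{15} \left(-106\right) = - \frac{1378}{15}$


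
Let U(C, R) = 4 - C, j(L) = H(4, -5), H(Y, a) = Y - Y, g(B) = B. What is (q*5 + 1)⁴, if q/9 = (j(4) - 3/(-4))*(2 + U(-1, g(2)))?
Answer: 811082161201/256 ≈ 3.1683e+9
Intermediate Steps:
H(Y, a) = 0
j(L) = 0
q = 189/4 (q = 9*((0 - 3/(-4))*(2 + (4 - 1*(-1)))) = 9*((0 - 3*(-¼))*(2 + (4 + 1))) = 9*((0 + ¾)*(2 + 5)) = 9*((¾)*7) = 9*(21/4) = 189/4 ≈ 47.250)
(q*5 + 1)⁴ = ((189/4)*5 + 1)⁴ = (945/4 + 1)⁴ = (949/4)⁴ = 811082161201/256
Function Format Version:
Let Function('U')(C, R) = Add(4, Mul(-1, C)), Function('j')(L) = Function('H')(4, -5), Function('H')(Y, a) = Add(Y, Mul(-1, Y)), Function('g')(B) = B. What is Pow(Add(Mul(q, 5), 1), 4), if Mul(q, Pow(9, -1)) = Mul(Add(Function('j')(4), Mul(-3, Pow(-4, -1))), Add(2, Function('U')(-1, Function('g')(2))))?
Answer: Rational(811082161201, 256) ≈ 3.1683e+9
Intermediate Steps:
Function('H')(Y, a) = 0
Function('j')(L) = 0
q = Rational(189, 4) (q = Mul(9, Mul(Add(0, Mul(-3, Pow(-4, -1))), Add(2, Add(4, Mul(-1, -1))))) = Mul(9, Mul(Add(0, Mul(-3, Rational(-1, 4))), Add(2, Add(4, 1)))) = Mul(9, Mul(Add(0, Rational(3, 4)), Add(2, 5))) = Mul(9, Mul(Rational(3, 4), 7)) = Mul(9, Rational(21, 4)) = Rational(189, 4) ≈ 47.250)
Pow(Add(Mul(q, 5), 1), 4) = Pow(Add(Mul(Rational(189, 4), 5), 1), 4) = Pow(Add(Rational(945, 4), 1), 4) = Pow(Rational(949, 4), 4) = Rational(811082161201, 256)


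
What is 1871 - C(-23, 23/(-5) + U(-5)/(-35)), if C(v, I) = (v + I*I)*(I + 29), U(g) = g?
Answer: 83516826/42875 ≈ 1947.9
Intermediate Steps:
C(v, I) = (29 + I)*(v + I**2) (C(v, I) = (v + I**2)*(29 + I) = (29 + I)*(v + I**2))
1871 - C(-23, 23/(-5) + U(-5)/(-35)) = 1871 - ((23/(-5) - 5/(-35))**3 + 29*(-23) + 29*(23/(-5) - 5/(-35))**2 + (23/(-5) - 5/(-35))*(-23)) = 1871 - ((23*(-1/5) - 5*(-1/35))**3 - 667 + 29*(23*(-1/5) - 5*(-1/35))**2 + (23*(-1/5) - 5*(-1/35))*(-23)) = 1871 - ((-23/5 + 1/7)**3 - 667 + 29*(-23/5 + 1/7)**2 + (-23/5 + 1/7)*(-23)) = 1871 - ((-156/35)**3 - 667 + 29*(-156/35)**2 - 156/35*(-23)) = 1871 - (-3796416/42875 - 667 + 29*(24336/1225) + 3588/35) = 1871 - (-3796416/42875 - 667 + 705744/1225 + 3588/35) = 1871 - 1*(-3297701/42875) = 1871 + 3297701/42875 = 83516826/42875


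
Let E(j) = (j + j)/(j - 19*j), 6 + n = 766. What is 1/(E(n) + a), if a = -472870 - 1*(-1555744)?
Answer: 9/9745865 ≈ 9.2347e-7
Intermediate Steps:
n = 760 (n = -6 + 766 = 760)
E(j) = -⅑ (E(j) = (2*j)/((-18*j)) = (2*j)*(-1/(18*j)) = -⅑)
a = 1082874 (a = -472870 + 1555744 = 1082874)
1/(E(n) + a) = 1/(-⅑ + 1082874) = 1/(9745865/9) = 9/9745865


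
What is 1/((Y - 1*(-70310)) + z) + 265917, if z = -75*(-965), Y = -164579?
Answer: 5821986797/21894 ≈ 2.6592e+5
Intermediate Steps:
z = 72375
1/((Y - 1*(-70310)) + z) + 265917 = 1/((-164579 - 1*(-70310)) + 72375) + 265917 = 1/((-164579 + 70310) + 72375) + 265917 = 1/(-94269 + 72375) + 265917 = 1/(-21894) + 265917 = -1/21894 + 265917 = 5821986797/21894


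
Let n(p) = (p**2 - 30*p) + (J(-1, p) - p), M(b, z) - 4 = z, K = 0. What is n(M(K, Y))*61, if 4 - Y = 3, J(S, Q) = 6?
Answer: -7564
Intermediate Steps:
Y = 1 (Y = 4 - 1*3 = 4 - 3 = 1)
M(b, z) = 4 + z
n(p) = 6 + p**2 - 31*p (n(p) = (p**2 - 30*p) + (6 - p) = 6 + p**2 - 31*p)
n(M(K, Y))*61 = (6 + (4 + 1)**2 - 31*(4 + 1))*61 = (6 + 5**2 - 31*5)*61 = (6 + 25 - 155)*61 = -124*61 = -7564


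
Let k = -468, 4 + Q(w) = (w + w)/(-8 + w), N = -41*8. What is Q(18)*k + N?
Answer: -704/5 ≈ -140.80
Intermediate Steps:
N = -328
Q(w) = -4 + 2*w/(-8 + w) (Q(w) = -4 + (w + w)/(-8 + w) = -4 + (2*w)/(-8 + w) = -4 + 2*w/(-8 + w))
Q(18)*k + N = (2*(16 - 1*18)/(-8 + 18))*(-468) - 328 = (2*(16 - 18)/10)*(-468) - 328 = (2*(1/10)*(-2))*(-468) - 328 = -2/5*(-468) - 328 = 936/5 - 328 = -704/5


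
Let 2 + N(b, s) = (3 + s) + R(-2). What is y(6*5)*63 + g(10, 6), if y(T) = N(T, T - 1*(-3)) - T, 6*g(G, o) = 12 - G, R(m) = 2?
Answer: 1135/3 ≈ 378.33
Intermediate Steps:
g(G, o) = 2 - G/6 (g(G, o) = (12 - G)/6 = 2 - G/6)
N(b, s) = 3 + s (N(b, s) = -2 + ((3 + s) + 2) = -2 + (5 + s) = 3 + s)
y(T) = 6 (y(T) = (3 + (T - 1*(-3))) - T = (3 + (T + 3)) - T = (3 + (3 + T)) - T = (6 + T) - T = 6)
y(6*5)*63 + g(10, 6) = 6*63 + (2 - ⅙*10) = 378 + (2 - 5/3) = 378 + ⅓ = 1135/3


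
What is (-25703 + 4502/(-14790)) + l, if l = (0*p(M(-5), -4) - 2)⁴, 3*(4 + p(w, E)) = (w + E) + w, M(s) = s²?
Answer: -189957616/7395 ≈ -25687.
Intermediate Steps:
p(w, E) = -4 + E/3 + 2*w/3 (p(w, E) = -4 + ((w + E) + w)/3 = -4 + ((E + w) + w)/3 = -4 + (E + 2*w)/3 = -4 + (E/3 + 2*w/3) = -4 + E/3 + 2*w/3)
l = 16 (l = (0*(-4 + (⅓)*(-4) + (⅔)*(-5)²) - 2)⁴ = (0*(-4 - 4/3 + (⅔)*25) - 2)⁴ = (0*(-4 - 4/3 + 50/3) - 2)⁴ = (0*(34/3) - 2)⁴ = (0 - 2)⁴ = (-2)⁴ = 16)
(-25703 + 4502/(-14790)) + l = (-25703 + 4502/(-14790)) + 16 = (-25703 + 4502*(-1/14790)) + 16 = (-25703 - 2251/7395) + 16 = -190075936/7395 + 16 = -189957616/7395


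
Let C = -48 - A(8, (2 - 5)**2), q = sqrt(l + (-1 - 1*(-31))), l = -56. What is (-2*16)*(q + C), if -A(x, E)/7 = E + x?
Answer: -2272 - 32*I*sqrt(26) ≈ -2272.0 - 163.17*I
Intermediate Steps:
q = I*sqrt(26) (q = sqrt(-56 + (-1 - 1*(-31))) = sqrt(-56 + (-1 + 31)) = sqrt(-56 + 30) = sqrt(-26) = I*sqrt(26) ≈ 5.099*I)
A(x, E) = -7*E - 7*x (A(x, E) = -7*(E + x) = -7*E - 7*x)
C = 71 (C = -48 - (-7*(2 - 5)**2 - 7*8) = -48 - (-7*(-3)**2 - 56) = -48 - (-7*9 - 56) = -48 - (-63 - 56) = -48 - 1*(-119) = -48 + 119 = 71)
(-2*16)*(q + C) = (-2*16)*(I*sqrt(26) + 71) = -32*(71 + I*sqrt(26)) = -2272 - 32*I*sqrt(26)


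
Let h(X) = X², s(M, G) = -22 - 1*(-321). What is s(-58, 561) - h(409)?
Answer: -166982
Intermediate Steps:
s(M, G) = 299 (s(M, G) = -22 + 321 = 299)
s(-58, 561) - h(409) = 299 - 1*409² = 299 - 1*167281 = 299 - 167281 = -166982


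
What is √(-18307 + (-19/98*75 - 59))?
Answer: I*√3602586/14 ≈ 135.57*I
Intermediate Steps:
√(-18307 + (-19/98*75 - 59)) = √(-18307 + (-1425/98 - 59)) = √(-18307 - 7207/98) = √(-1801293/98) = I*√3602586/14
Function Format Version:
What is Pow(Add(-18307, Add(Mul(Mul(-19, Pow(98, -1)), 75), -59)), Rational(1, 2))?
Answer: Mul(Rational(1, 14), I, Pow(3602586, Rational(1, 2))) ≈ Mul(135.57, I)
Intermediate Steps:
Pow(Add(-18307, Add(Mul(Mul(-19, Pow(98, -1)), 75), -59)), Rational(1, 2)) = Pow(Add(-18307, Add(Mul(Mul(-19, Rational(1, 98)), 75), -59)), Rational(1, 2)) = Pow(Add(-18307, Add(Mul(Rational(-19, 98), 75), -59)), Rational(1, 2)) = Pow(Add(-18307, Add(Rational(-1425, 98), -59)), Rational(1, 2)) = Pow(Add(-18307, Rational(-7207, 98)), Rational(1, 2)) = Pow(Rational(-1801293, 98), Rational(1, 2)) = Mul(Rational(1, 14), I, Pow(3602586, Rational(1, 2)))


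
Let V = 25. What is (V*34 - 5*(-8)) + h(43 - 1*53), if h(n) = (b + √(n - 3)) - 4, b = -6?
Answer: 880 + I*√13 ≈ 880.0 + 3.6056*I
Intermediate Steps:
h(n) = -10 + √(-3 + n) (h(n) = (-6 + √(n - 3)) - 4 = (-6 + √(-3 + n)) - 4 = -10 + √(-3 + n))
(V*34 - 5*(-8)) + h(43 - 1*53) = (25*34 - 5*(-8)) + (-10 + √(-3 + (43 - 1*53))) = (850 + 40) + (-10 + √(-3 + (43 - 53))) = 890 + (-10 + √(-3 - 10)) = 890 + (-10 + √(-13)) = 890 + (-10 + I*√13) = 880 + I*√13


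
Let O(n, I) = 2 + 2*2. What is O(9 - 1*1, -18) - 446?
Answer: -440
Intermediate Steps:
O(n, I) = 6 (O(n, I) = 2 + 4 = 6)
O(9 - 1*1, -18) - 446 = 6 - 446 = -440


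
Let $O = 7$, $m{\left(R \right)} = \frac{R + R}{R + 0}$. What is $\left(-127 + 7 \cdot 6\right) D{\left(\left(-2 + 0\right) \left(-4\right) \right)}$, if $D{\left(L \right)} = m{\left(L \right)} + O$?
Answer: $-765$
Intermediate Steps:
$m{\left(R \right)} = 2$ ($m{\left(R \right)} = \frac{2 R}{R} = 2$)
$D{\left(L \right)} = 9$ ($D{\left(L \right)} = 2 + 7 = 9$)
$\left(-127 + 7 \cdot 6\right) D{\left(\left(-2 + 0\right) \left(-4\right) \right)} = \left(-127 + 7 \cdot 6\right) 9 = \left(-127 + 42\right) 9 = \left(-85\right) 9 = -765$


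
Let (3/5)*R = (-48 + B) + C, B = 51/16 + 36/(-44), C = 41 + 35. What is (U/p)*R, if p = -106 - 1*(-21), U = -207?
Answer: 368805/2992 ≈ 123.26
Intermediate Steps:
C = 76
p = -85 (p = -106 + 21 = -85)
B = 417/176 (B = 51*(1/16) + 36*(-1/44) = 51/16 - 9/11 = 417/176 ≈ 2.3693)
R = 26725/528 (R = 5*((-48 + 417/176) + 76)/3 = 5*(-8031/176 + 76)/3 = (5/3)*(5345/176) = 26725/528 ≈ 50.616)
(U/p)*R = -207/(-85)*(26725/528) = -207*(-1/85)*(26725/528) = (207/85)*(26725/528) = 368805/2992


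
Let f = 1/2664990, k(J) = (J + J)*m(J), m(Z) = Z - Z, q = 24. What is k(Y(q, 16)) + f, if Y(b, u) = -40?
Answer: 1/2664990 ≈ 3.7524e-7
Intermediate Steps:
m(Z) = 0
k(J) = 0 (k(J) = (J + J)*0 = (2*J)*0 = 0)
f = 1/2664990 ≈ 3.7524e-7
k(Y(q, 16)) + f = 0 + 1/2664990 = 1/2664990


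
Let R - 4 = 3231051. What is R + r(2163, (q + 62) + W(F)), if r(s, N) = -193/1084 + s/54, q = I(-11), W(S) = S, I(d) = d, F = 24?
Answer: 31522561625/9756 ≈ 3.2311e+6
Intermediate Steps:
q = -11
R = 3231055 (R = 4 + 3231051 = 3231055)
r(s, N) = -193/1084 + s/54 (r(s, N) = -193*1/1084 + s*(1/54) = -193/1084 + s/54)
R + r(2163, (q + 62) + W(F)) = 3231055 + (-193/1084 + (1/54)*2163) = 3231055 + (-193/1084 + 721/18) = 3231055 + 389045/9756 = 31522561625/9756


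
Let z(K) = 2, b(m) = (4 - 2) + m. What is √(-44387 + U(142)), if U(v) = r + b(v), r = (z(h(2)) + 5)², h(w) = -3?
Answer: I*√44194 ≈ 210.22*I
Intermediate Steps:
b(m) = 2 + m
r = 49 (r = (2 + 5)² = 7² = 49)
U(v) = 51 + v (U(v) = 49 + (2 + v) = 51 + v)
√(-44387 + U(142)) = √(-44387 + (51 + 142)) = √(-44387 + 193) = √(-44194) = I*√44194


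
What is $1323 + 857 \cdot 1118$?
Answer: $959449$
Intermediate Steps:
$1323 + 857 \cdot 1118 = 1323 + 958126 = 959449$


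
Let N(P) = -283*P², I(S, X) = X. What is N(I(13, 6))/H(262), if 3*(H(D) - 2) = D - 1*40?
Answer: -2547/19 ≈ -134.05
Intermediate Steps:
H(D) = -34/3 + D/3 (H(D) = 2 + (D - 1*40)/3 = 2 + (D - 40)/3 = 2 + (-40 + D)/3 = 2 + (-40/3 + D/3) = -34/3 + D/3)
N(I(13, 6))/H(262) = (-283*6²)/(-34/3 + (⅓)*262) = (-283*36)/(-34/3 + 262/3) = -10188/76 = -10188*1/76 = -2547/19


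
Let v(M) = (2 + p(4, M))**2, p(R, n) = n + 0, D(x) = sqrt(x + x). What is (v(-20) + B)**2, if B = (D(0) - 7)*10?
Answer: 64516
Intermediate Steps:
D(x) = sqrt(2)*sqrt(x) (D(x) = sqrt(2*x) = sqrt(2)*sqrt(x))
p(R, n) = n
B = -70 (B = (sqrt(2)*sqrt(0) - 7)*10 = (sqrt(2)*0 - 7)*10 = (0 - 7)*10 = -7*10 = -70)
v(M) = (2 + M)**2
(v(-20) + B)**2 = ((2 - 20)**2 - 70)**2 = ((-18)**2 - 70)**2 = (324 - 70)**2 = 254**2 = 64516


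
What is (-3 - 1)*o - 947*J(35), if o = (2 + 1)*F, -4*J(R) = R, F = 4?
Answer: 32953/4 ≈ 8238.3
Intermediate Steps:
J(R) = -R/4
o = 12 (o = (2 + 1)*4 = 3*4 = 12)
(-3 - 1)*o - 947*J(35) = (-3 - 1)*12 - (-947)*35/4 = -4*12 - 947*(-35/4) = -48 + 33145/4 = 32953/4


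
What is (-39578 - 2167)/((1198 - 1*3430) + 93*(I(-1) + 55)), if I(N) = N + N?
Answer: -13915/899 ≈ -15.478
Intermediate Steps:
I(N) = 2*N
(-39578 - 2167)/((1198 - 1*3430) + 93*(I(-1) + 55)) = (-39578 - 2167)/((1198 - 1*3430) + 93*(2*(-1) + 55)) = -41745/((1198 - 3430) + 93*(-2 + 55)) = -41745/(-2232 + 93*53) = -41745/(-2232 + 4929) = -41745/2697 = -41745*1/2697 = -13915/899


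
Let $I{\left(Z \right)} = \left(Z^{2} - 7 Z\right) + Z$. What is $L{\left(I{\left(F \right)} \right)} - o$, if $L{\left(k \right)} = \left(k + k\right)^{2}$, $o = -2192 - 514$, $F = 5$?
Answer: $2806$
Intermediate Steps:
$o = -2706$
$I{\left(Z \right)} = Z^{2} - 6 Z$
$L{\left(k \right)} = 4 k^{2}$ ($L{\left(k \right)} = \left(2 k\right)^{2} = 4 k^{2}$)
$L{\left(I{\left(F \right)} \right)} - o = 4 \left(5 \left(-6 + 5\right)\right)^{2} - -2706 = 4 \left(5 \left(-1\right)\right)^{2} + 2706 = 4 \left(-5\right)^{2} + 2706 = 4 \cdot 25 + 2706 = 100 + 2706 = 2806$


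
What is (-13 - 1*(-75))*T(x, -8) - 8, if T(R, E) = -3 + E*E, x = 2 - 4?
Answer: 3774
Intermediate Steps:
x = -2
T(R, E) = -3 + E²
(-13 - 1*(-75))*T(x, -8) - 8 = (-13 - 1*(-75))*(-3 + (-8)²) - 8 = (-13 + 75)*(-3 + 64) - 8 = 62*61 - 8 = 3782 - 8 = 3774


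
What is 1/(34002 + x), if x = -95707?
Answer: -1/61705 ≈ -1.6206e-5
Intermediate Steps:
1/(34002 + x) = 1/(34002 - 95707) = 1/(-61705) = -1/61705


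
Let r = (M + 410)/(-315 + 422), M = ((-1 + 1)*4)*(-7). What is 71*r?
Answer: 29110/107 ≈ 272.06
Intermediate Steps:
M = 0 (M = (0*4)*(-7) = 0*(-7) = 0)
r = 410/107 (r = (0 + 410)/(-315 + 422) = 410/107 ≈ 3.8318)
71*r = 71*(410/107) = 29110/107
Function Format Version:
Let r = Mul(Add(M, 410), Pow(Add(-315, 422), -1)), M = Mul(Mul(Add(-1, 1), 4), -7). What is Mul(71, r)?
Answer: Rational(29110, 107) ≈ 272.06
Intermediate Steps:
M = 0 (M = Mul(Mul(0, 4), -7) = Mul(0, -7) = 0)
r = Rational(410, 107) (r = Mul(Add(0, 410), Pow(Add(-315, 422), -1)) = Mul(410, Pow(107, -1)) = Mul(410, Rational(1, 107)) = Rational(410, 107) ≈ 3.8318)
Mul(71, r) = Mul(71, Rational(410, 107)) = Rational(29110, 107)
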